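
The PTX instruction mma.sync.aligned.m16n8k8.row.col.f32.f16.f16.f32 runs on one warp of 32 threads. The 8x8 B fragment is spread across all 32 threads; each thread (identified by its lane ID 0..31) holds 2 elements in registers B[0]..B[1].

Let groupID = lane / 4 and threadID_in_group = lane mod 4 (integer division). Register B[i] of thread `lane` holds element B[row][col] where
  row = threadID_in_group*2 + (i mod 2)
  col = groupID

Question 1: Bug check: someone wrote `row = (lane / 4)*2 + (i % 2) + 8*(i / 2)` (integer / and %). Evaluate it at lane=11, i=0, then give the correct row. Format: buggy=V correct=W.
`(lane / 4)*2 + (i % 2) + 8*(i / 2)`[11,0]⇒4
lane 11: gr=2 (11/4), th=3 (11%4)
i=0: r=3*2+0=6, c=gr=2
row: 4 vs 6

buggy=4 correct=6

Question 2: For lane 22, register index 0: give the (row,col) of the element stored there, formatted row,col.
lane 22⇒22/4=5, 22 mod 4=2
i=0  r:2·2+0⇒4  c:5

4,5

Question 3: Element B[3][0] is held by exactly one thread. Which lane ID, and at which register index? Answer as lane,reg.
c:0=>grp=0  r:3=>tig=1,lo=1
L=0*4+1=1  i=1=1

1,1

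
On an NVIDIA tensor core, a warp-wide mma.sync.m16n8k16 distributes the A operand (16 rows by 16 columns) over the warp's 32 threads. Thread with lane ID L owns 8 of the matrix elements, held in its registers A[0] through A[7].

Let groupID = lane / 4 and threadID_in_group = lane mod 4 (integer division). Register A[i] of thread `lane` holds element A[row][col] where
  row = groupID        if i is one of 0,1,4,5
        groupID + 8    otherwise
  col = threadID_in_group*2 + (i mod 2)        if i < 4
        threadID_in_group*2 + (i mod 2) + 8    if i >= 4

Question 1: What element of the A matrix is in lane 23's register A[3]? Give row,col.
23: grp=5,tig=3
[3] (5+8,3*2+1+0) = (13,7)

13,7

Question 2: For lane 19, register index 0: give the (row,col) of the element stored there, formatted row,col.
lane 19: G=4 (19/4), T=3 (19%4)
i=0: r=4+0=4, c=3*2+0+0=6

4,6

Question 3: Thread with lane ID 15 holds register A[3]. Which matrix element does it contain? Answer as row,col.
L=15⇒gr=15>>2=3, th=15&3=3
[3]⇒row 3+8=11  col 3·2+1+0=7

11,7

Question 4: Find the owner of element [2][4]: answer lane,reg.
r:2=>grp=2,rB=0  c:4=>cB=0,tig=2,lo=0
L=2*4+2=10  i=0*4+0*2+0=0

10,0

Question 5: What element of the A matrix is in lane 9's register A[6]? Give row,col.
10,10

lane 9: gr=2 (9/4), th=1 (9%4)
i=6: r=2+8=10, c=1*2+0+8=10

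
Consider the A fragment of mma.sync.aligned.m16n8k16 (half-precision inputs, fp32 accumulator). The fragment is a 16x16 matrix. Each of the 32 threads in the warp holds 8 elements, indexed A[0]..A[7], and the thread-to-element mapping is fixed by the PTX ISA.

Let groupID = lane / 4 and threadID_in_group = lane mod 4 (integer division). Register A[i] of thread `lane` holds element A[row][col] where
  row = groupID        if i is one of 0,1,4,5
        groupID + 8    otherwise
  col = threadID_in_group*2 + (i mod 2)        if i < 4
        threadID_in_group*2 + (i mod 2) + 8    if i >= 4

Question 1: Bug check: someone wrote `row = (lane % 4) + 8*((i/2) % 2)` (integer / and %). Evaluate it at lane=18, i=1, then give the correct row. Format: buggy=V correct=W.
buggy=2 correct=4

`(lane % 4) + 8*((i/2) % 2)`[18,1]⇒2
18: gr=4,th=2
[1] (4+0,2*2+1+0) = (4,5)
row: 2 vs 4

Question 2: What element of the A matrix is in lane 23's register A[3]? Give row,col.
L=23->g=23>>2=5, t=23&3=3
[3]->row 5+8=13  col 3·2+1+0=7

13,7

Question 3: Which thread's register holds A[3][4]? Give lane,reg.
14,0

r=3->g=3,rb=0  c=4->cb=0,t=2,b0=0
L=3*4+2=14  i=0*4+0*2+0=0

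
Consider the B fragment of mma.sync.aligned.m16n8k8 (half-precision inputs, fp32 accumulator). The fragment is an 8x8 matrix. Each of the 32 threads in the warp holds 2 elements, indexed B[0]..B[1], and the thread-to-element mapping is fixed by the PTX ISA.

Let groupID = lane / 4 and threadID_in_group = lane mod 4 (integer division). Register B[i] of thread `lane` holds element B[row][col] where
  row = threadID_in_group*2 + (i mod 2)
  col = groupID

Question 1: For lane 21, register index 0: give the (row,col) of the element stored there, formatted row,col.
2,5

lane 21: grp=5 (21/4), tig=1 (21%4)
i=0: r=1*2+0=2, c=grp=5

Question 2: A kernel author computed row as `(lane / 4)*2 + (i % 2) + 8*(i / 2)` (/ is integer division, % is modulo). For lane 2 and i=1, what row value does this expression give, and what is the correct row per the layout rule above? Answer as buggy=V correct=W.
buggy=1 correct=5

`(lane / 4)*2 + (i % 2) + 8*(i / 2)`[2,1]->1
2: g=0,t=2
[1] (2*2+1,0) = (5,0)
row: 1 vs 5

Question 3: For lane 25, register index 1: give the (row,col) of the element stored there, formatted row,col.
3,6

L=25⇒gr=25>>2=6, th=25&3=1
[1]⇒row 1·2+1=3  col gr=6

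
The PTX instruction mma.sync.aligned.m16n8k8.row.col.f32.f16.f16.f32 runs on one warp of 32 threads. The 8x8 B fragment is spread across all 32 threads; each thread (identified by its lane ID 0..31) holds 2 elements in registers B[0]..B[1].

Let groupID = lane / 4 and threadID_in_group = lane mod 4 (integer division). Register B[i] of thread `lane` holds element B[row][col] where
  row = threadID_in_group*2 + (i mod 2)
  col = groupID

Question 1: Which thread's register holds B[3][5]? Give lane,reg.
c=5→G=5  r=3→T=1,p=1
L=5*4+1=21  i=1=1

21,1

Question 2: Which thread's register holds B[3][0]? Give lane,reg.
c=0⇒gr=0  r=3⇒th=1,odd=1
L=0*4+1=1  i=1=1

1,1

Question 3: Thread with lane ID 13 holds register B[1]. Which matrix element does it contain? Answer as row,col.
13: gr=3,th=1
[1] (1*2+1,3) = (3,3)

3,3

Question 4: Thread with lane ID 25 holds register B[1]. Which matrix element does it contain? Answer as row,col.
3,6

lane 25->25/4=6, 25 mod 4=1
i=1  r:2·1+1->3  c:6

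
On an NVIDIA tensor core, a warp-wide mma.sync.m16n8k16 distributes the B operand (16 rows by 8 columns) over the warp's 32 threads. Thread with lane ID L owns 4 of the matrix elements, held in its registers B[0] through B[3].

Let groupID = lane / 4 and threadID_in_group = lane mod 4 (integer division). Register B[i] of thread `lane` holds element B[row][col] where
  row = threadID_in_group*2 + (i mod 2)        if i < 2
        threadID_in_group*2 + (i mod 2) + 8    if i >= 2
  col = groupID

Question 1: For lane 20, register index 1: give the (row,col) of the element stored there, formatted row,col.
1,5

L=20->gid=20>>2=5, tid=20&3=0
[1]->row 0·2+1+0=1  col gid=5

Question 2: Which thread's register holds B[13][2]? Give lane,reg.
c=2⇒gr=2  r=13⇒Rb=1,th=2,odd=1
L=2*4+2=10  i=1*2+1=3

10,3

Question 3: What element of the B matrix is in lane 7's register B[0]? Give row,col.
L=7=>grp=7>>2=1, tig=7&3=3
[0]=>row 3·2+0+0=6  col grp=1

6,1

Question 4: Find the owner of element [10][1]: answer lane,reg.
5,2

c: 1->gid=1  r: 10->r8=1,tid=1,i&1=0
L=1*4+1=5  i=1*2+0=2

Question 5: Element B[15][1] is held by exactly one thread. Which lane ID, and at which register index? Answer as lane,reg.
7,3

c: 1->gid=1  r: 15->r8=1,tid=3,i&1=1
L=1*4+3=7  i=1*2+1=3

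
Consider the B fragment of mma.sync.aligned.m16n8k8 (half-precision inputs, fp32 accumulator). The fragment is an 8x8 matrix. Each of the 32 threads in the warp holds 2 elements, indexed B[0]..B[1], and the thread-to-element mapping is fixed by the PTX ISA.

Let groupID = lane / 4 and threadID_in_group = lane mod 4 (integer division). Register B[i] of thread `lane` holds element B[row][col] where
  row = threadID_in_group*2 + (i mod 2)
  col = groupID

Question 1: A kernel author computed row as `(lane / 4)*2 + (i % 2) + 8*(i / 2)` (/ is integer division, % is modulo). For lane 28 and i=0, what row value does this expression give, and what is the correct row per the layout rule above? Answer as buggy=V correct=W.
buggy=14 correct=0

`(lane / 4)*2 + (i % 2) + 8*(i / 2)`[28,0]⇒14
lane 28: gr=7 (28/4), th=0 (28%4)
i=0: r=0*2+0=0, c=gr=7
row: 14 vs 0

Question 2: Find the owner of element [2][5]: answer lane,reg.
c:5=>grp=5  r:2=>tig=1,lo=0
L=5*4+1=21  i=0=0

21,0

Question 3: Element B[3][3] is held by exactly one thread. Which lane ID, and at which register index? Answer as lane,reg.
c=3→G=3  r=3→T=1,p=1
L=3*4+1=13  i=1=1

13,1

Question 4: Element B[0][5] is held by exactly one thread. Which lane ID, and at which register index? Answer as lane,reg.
c: 5->gid=5  r: 0->tid=0,i&1=0
L=5*4+0=20  i=0=0

20,0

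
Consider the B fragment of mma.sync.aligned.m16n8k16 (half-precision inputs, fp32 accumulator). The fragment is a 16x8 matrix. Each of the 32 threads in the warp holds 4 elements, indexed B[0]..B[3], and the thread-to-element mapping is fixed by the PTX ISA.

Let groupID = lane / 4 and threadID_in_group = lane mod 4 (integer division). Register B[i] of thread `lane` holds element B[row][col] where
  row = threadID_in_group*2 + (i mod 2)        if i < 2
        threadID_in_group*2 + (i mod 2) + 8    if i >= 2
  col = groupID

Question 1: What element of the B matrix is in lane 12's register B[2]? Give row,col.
8,3

L=12->gid=12>>2=3, tid=12&3=0
[2]->row 0·2+0+8=8  col gid=3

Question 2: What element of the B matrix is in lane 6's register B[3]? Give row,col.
13,1

L=6->gid=6>>2=1, tid=6&3=2
[3]->row 2·2+1+8=13  col gid=1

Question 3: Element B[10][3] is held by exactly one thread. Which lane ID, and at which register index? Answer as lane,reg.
13,2

c: 3->gid=3  r: 10->r8=1,tid=1,i&1=0
L=3*4+1=13  i=1*2+0=2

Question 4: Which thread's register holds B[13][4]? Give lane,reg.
18,3

c=4->g=4  r=13->rb=1,t=2,b0=1
L=4*4+2=18  i=1*2+1=3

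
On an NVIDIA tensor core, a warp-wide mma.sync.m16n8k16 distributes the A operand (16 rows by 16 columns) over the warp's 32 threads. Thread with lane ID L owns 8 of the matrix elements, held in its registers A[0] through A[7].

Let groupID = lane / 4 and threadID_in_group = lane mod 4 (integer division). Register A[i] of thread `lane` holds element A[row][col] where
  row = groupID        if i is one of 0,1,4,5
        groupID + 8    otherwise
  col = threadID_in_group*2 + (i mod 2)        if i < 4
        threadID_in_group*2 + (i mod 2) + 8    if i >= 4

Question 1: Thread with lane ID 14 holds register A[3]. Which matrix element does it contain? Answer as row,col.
L=14→G=14>>2=3, T=14&3=2
[3]→row 3+8=11  col 2·2+1+0=5

11,5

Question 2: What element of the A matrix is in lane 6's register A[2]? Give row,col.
9,4

6: gr=1,th=2
[2] (1+8,2*2+0+0) = (9,4)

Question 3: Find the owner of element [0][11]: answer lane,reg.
1,5

r=0→G=0,rhi=0  c=11→chi=1,T=1,p=1
L=0*4+1=1  i=1*4+0*2+1=5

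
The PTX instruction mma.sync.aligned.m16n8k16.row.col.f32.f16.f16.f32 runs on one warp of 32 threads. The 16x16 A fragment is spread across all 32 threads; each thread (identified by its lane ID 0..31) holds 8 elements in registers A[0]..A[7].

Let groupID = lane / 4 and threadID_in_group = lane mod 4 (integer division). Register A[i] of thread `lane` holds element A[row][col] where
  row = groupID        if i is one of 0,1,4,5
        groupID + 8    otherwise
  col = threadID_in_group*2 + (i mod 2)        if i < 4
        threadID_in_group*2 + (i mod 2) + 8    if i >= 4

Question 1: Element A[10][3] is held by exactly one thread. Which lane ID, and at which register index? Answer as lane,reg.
r:10=>grp=2,rB=1  c:3=>cB=0,tig=1,lo=1
L=2*4+1=9  i=0*4+1*2+1=3

9,3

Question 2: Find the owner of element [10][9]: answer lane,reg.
r=10->g=2,rb=1  c=9->cb=1,t=0,b0=1
L=2*4+0=8  i=1*4+1*2+1=7

8,7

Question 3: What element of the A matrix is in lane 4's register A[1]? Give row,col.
lane 4: G=1 (4/4), T=0 (4%4)
i=1: r=1+0=1, c=0*2+1+0=1

1,1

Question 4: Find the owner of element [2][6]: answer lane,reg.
11,0

r=2⇒gr=2,Rb=0  c=6⇒Cb=0,th=3,odd=0
L=2*4+3=11  i=0*4+0*2+0=0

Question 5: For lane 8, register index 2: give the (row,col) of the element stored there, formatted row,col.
10,0

8: G=2,T=0
[2] (2+8,0*2+0+0) = (10,0)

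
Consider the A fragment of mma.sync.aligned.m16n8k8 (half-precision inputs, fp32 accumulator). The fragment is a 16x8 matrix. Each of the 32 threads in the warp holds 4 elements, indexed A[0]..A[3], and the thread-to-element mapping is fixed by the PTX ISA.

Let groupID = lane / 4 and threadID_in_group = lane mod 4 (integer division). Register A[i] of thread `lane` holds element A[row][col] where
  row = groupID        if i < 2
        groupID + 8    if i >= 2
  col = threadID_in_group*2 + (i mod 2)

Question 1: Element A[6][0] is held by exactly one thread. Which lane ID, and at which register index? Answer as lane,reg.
r=6→G=6,rhi=0  c=0→T=0,p=0
L=6*4+0=24  i=0*2+0=0

24,0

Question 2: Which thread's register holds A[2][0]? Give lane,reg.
r=2->g=2,rb=0  c=0->t=0,b0=0
L=2*4+0=8  i=0*2+0=0

8,0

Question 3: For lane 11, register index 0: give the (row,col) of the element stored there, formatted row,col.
lane 11->11/4=2, 11 mod 4=3
i=0  r:2+0->2  c:2·3+0->6

2,6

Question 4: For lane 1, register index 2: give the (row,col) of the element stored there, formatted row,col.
lane 1->1/4=0, 1 mod 4=1
i=2  r:0+8->8  c:2·1+0->2

8,2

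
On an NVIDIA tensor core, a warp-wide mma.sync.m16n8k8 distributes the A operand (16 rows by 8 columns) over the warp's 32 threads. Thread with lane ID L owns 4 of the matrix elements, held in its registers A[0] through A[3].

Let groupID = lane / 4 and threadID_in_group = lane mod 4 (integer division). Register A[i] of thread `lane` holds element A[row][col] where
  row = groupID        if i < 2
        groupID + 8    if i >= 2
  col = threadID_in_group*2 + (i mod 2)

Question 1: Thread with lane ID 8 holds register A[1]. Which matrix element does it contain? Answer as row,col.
2,1

lane 8: gid=2 (8/4), tid=0 (8%4)
i=1: r=2+0=2, c=0*2+1=1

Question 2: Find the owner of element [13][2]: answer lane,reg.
r=13⇒gr=5,Rb=1  c=2⇒th=1,odd=0
L=5*4+1=21  i=1*2+0=2

21,2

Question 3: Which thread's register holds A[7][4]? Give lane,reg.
30,0

r: 7->gid=7,r8=0  c: 4->tid=2,i&1=0
L=7*4+2=30  i=0*2+0=0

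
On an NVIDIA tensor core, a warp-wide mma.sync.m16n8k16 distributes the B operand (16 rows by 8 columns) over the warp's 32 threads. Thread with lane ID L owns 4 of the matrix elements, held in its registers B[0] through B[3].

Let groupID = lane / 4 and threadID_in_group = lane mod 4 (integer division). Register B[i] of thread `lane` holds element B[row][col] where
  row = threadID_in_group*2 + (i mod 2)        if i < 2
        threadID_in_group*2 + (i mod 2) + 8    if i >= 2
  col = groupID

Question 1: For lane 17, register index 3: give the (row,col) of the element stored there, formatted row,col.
11,4

lane 17: grp=4 (17/4), tig=1 (17%4)
i=3: r=1*2+1+8=11, c=grp=4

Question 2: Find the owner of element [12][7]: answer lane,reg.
c: 7->gid=7  r: 12->r8=1,tid=2,i&1=0
L=7*4+2=30  i=1*2+0=2

30,2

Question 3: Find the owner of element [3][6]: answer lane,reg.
25,1

c: 6->gid=6  r: 3->r8=0,tid=1,i&1=1
L=6*4+1=25  i=0*2+1=1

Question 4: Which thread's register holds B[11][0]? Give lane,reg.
1,3

c: 0->gid=0  r: 11->r8=1,tid=1,i&1=1
L=0*4+1=1  i=1*2+1=3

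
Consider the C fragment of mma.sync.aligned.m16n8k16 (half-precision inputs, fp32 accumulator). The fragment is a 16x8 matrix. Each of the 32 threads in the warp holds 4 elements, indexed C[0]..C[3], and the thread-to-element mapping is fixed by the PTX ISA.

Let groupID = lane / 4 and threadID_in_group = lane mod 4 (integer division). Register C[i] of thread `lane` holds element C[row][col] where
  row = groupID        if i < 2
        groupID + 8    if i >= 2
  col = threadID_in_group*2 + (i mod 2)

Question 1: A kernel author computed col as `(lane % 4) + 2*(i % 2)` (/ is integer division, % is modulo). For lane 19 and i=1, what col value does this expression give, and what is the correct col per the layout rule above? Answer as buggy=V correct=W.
buggy=5 correct=7

`(lane % 4) + 2*(i % 2)`[19,1]->5
19: g=4,t=3
[1] (4+0,3*2+1) = (4,7)
col: 5 vs 7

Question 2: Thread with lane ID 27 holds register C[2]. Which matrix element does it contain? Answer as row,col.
L=27->g=27>>2=6, t=27&3=3
[2]->row 6+8=14  col 3·2+0=6

14,6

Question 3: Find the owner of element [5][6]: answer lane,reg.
23,0

r=5⇒gr=5,Rb=0  c=6⇒th=3,odd=0
L=5*4+3=23  i=0*2+0=0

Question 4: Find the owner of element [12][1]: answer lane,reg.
16,3

r: 12->gid=4,r8=1  c: 1->tid=0,i&1=1
L=4*4+0=16  i=1*2+1=3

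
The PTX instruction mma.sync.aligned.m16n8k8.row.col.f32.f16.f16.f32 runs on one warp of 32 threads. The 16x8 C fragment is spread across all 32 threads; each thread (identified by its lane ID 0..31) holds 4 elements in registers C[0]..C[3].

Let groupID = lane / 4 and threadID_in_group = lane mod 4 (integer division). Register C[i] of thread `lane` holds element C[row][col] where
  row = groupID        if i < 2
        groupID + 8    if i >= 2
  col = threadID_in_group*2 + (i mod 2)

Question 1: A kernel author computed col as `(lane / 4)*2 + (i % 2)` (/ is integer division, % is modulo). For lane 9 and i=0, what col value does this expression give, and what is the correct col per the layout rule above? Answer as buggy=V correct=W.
buggy=4 correct=2

`(lane / 4)*2 + (i % 2)`[9,0]->4
9: gid=2,tid=1
[0] (2+0,1*2+0) = (2,2)
col: 4 vs 2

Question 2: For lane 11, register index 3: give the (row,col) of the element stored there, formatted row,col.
L=11→G=11>>2=2, T=11&3=3
[3]→row 2+8=10  col 3·2+1=7

10,7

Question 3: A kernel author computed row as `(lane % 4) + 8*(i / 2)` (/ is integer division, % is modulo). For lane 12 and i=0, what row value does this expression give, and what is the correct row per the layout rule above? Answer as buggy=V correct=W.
buggy=0 correct=3

`(lane % 4) + 8*(i / 2)`[12,0]=>0
12: grp=3,tig=0
[0] (3+0,0*2+0) = (3,0)
row: 0 vs 3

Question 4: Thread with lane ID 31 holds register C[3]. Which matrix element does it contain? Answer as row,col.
15,7

31: G=7,T=3
[3] (7+8,3*2+1) = (15,7)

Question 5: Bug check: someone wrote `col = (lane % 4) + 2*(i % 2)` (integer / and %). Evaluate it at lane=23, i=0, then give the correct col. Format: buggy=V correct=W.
buggy=3 correct=6

`(lane % 4) + 2*(i % 2)`[23,0]⇒3
lane 23: gr=5 (23/4), th=3 (23%4)
i=0: r=5+0=5, c=3*2+0=6
col: 3 vs 6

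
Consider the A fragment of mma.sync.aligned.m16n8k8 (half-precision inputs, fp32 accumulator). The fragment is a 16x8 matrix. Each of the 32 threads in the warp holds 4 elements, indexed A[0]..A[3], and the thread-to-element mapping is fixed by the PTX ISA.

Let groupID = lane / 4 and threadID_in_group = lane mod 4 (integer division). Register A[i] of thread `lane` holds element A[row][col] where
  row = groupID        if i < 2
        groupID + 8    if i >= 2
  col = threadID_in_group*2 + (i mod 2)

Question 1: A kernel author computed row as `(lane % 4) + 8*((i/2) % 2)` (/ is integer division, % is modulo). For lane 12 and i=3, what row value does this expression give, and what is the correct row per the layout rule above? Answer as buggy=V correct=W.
buggy=8 correct=11

`(lane % 4) + 8*((i/2) % 2)`[12,3]->8
lane 12->12/4=3, 12 mod 4=0
i=3  r:3+8->11  c:2·0+1->1
row: 8 vs 11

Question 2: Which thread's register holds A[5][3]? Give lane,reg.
21,1

r=5->g=5,rb=0  c=3->t=1,b0=1
L=5*4+1=21  i=0*2+1=1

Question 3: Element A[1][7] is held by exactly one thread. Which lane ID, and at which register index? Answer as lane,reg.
r=1->g=1,rb=0  c=7->t=3,b0=1
L=1*4+3=7  i=0*2+1=1

7,1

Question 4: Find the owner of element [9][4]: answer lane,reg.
6,2

r:9=>grp=1,rB=1  c:4=>tig=2,lo=0
L=1*4+2=6  i=1*2+0=2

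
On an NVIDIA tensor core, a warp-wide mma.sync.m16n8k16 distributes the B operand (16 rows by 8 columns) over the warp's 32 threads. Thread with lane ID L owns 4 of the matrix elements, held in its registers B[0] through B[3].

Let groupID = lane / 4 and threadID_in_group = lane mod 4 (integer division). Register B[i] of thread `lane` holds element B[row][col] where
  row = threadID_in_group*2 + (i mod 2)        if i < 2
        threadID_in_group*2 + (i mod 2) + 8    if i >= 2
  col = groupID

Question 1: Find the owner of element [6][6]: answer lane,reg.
27,0

c=6->g=6  r=6->rb=0,t=3,b0=0
L=6*4+3=27  i=0*2+0=0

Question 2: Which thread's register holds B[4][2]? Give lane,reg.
c=2⇒gr=2  r=4⇒Rb=0,th=2,odd=0
L=2*4+2=10  i=0*2+0=0

10,0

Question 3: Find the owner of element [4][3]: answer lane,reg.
14,0

c:3=>grp=3  r:4=>rB=0,tig=2,lo=0
L=3*4+2=14  i=0*2+0=0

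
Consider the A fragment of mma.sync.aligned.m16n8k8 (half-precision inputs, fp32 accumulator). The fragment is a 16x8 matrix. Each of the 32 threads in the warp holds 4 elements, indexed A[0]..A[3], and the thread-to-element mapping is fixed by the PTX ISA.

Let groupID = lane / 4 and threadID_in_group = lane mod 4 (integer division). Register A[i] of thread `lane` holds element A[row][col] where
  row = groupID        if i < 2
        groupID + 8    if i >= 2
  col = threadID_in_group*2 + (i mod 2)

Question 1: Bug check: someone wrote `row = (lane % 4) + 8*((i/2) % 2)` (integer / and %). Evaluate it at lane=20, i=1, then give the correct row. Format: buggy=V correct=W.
`(lane % 4) + 8*((i/2) % 2)`[20,1]->0
lane 20->20/4=5, 20 mod 4=0
i=1  r:5+0->5  c:2·0+1->1
row: 0 vs 5

buggy=0 correct=5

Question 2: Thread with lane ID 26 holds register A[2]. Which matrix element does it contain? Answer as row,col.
14,4

lane 26->26/4=6, 26 mod 4=2
i=2  r:6+8->14  c:2·2+0->4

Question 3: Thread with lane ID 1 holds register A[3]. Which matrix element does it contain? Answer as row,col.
L=1->gid=1>>2=0, tid=1&3=1
[3]->row 0+8=8  col 1·2+1=3

8,3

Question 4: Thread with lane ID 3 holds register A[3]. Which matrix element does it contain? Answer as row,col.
L=3⇒gr=3>>2=0, th=3&3=3
[3]⇒row 0+8=8  col 3·2+1=7

8,7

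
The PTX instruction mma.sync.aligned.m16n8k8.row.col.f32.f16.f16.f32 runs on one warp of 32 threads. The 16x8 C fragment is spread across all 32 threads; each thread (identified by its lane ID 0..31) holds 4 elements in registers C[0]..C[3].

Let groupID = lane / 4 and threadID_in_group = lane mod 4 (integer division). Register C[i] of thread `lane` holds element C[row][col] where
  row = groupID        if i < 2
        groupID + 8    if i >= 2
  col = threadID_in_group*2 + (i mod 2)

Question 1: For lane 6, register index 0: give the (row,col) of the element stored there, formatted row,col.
1,4

lane 6: gid=1 (6/4), tid=2 (6%4)
i=0: r=1+0=1, c=2*2+0=4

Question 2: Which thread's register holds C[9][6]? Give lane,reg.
7,2

r:9=>grp=1,rB=1  c:6=>tig=3,lo=0
L=1*4+3=7  i=1*2+0=2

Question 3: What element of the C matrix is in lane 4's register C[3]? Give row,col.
9,1

lane 4: G=1 (4/4), T=0 (4%4)
i=3: r=1+8=9, c=0*2+1=1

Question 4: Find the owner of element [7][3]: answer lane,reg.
r:7=>grp=7,rB=0  c:3=>tig=1,lo=1
L=7*4+1=29  i=0*2+1=1

29,1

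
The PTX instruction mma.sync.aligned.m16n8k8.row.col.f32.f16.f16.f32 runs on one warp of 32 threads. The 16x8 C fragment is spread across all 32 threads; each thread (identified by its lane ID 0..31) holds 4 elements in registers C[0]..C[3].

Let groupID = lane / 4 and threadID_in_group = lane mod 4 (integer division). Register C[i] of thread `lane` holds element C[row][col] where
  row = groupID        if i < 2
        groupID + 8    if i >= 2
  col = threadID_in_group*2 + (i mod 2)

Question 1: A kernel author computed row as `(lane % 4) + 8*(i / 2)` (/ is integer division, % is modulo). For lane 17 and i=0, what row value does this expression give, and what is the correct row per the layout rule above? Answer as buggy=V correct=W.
buggy=1 correct=4

`(lane % 4) + 8*(i / 2)`[17,0]→1
17: G=4,T=1
[0] (4+0,1*2+0) = (4,2)
row: 1 vs 4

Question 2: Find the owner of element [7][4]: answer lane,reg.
r: 7->gid=7,r8=0  c: 4->tid=2,i&1=0
L=7*4+2=30  i=0*2+0=0

30,0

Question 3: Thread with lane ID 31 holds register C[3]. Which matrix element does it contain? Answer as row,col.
15,7

lane 31: gid=7 (31/4), tid=3 (31%4)
i=3: r=7+8=15, c=3*2+1=7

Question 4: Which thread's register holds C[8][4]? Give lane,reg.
r=8⇒gr=0,Rb=1  c=4⇒th=2,odd=0
L=0*4+2=2  i=1*2+0=2

2,2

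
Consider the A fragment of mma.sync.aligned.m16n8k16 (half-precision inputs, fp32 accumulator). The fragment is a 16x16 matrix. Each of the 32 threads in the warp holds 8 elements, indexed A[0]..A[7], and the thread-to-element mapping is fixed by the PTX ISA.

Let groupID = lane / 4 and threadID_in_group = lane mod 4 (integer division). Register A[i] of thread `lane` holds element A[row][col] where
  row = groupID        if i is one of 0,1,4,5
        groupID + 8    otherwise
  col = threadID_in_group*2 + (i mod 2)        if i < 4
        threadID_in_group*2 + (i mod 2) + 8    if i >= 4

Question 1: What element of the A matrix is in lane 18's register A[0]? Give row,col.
lane 18->18/4=4, 18 mod 4=2
i=0  r:4+0->4  c:2·2+0+0->4

4,4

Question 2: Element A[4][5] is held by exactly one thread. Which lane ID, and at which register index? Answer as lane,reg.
r=4⇒gr=4,Rb=0  c=5⇒Cb=0,th=2,odd=1
L=4*4+2=18  i=0*4+0*2+1=1

18,1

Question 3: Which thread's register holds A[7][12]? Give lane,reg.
r=7⇒gr=7,Rb=0  c=12⇒Cb=1,th=2,odd=0
L=7*4+2=30  i=1*4+0*2+0=4

30,4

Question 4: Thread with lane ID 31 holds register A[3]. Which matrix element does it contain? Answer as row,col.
lane 31->31/4=7, 31 mod 4=3
i=3  r:7+8->15  c:2·3+1+0->7

15,7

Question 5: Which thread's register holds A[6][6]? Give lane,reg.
27,0

r: 6->gid=6,r8=0  c: 6->c8=0,tid=3,i&1=0
L=6*4+3=27  i=0*4+0*2+0=0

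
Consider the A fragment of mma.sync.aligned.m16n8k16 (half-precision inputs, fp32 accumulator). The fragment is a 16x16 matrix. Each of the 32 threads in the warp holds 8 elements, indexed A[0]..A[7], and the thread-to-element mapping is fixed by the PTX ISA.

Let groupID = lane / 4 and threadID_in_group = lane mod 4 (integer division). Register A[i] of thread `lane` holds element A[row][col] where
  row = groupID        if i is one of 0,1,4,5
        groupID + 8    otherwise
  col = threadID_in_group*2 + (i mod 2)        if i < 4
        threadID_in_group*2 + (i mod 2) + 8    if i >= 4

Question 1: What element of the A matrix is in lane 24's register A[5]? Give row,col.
6,9

lane 24=>24/4=6, 24 mod 4=0
i=5  r:6+0=>6  c:2·0+1+8=>9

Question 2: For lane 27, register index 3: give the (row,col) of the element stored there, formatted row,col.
14,7

lane 27=>27/4=6, 27 mod 4=3
i=3  r:6+8=>14  c:2·3+1+0=>7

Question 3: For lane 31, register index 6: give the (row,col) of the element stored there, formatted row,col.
lane 31: grp=7 (31/4), tig=3 (31%4)
i=6: r=7+8=15, c=3*2+0+8=14

15,14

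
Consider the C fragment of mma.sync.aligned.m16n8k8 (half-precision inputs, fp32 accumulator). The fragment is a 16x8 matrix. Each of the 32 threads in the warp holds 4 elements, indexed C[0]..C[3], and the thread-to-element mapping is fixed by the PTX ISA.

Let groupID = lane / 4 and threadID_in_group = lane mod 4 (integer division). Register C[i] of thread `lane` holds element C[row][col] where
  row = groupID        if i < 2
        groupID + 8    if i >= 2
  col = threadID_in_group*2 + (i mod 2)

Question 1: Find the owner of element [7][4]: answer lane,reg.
r: 7->gid=7,r8=0  c: 4->tid=2,i&1=0
L=7*4+2=30  i=0*2+0=0

30,0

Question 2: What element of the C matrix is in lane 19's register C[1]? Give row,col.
4,7

L=19=>grp=19>>2=4, tig=19&3=3
[1]=>row 4+0=4  col 3·2+1=7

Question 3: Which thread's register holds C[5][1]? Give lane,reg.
r:5=>grp=5,rB=0  c:1=>tig=0,lo=1
L=5*4+0=20  i=0*2+1=1

20,1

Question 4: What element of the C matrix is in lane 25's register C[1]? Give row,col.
lane 25→25/4=6, 25 mod 4=1
i=1  r:6+0→6  c:2·1+1→3

6,3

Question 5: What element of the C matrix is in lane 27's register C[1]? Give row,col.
6,7

27: G=6,T=3
[1] (6+0,3*2+1) = (6,7)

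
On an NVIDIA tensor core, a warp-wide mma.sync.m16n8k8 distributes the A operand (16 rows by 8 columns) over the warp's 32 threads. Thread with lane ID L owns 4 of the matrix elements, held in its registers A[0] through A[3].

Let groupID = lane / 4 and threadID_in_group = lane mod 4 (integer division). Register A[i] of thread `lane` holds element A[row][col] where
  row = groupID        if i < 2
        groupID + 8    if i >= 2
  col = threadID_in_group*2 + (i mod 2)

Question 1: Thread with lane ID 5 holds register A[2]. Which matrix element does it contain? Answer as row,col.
5: gr=1,th=1
[2] (1+8,1*2+0) = (9,2)

9,2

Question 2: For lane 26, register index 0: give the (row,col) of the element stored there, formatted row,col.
26: G=6,T=2
[0] (6+0,2*2+0) = (6,4)

6,4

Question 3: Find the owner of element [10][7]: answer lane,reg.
11,3

r: 10->gid=2,r8=1  c: 7->tid=3,i&1=1
L=2*4+3=11  i=1*2+1=3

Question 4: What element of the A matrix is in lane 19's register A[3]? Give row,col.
19: g=4,t=3
[3] (4+8,3*2+1) = (12,7)

12,7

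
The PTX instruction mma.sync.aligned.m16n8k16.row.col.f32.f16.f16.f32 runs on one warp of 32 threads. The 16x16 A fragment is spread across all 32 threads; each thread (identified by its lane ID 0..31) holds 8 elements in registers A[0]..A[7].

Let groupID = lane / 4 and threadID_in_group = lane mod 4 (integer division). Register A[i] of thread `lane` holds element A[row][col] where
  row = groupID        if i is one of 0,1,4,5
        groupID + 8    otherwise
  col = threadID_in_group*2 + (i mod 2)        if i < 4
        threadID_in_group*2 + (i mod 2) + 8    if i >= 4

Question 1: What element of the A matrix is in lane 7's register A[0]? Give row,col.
1,6

7: gid=1,tid=3
[0] (1+0,3*2+0+0) = (1,6)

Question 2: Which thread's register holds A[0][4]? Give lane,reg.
2,0

r=0→G=0,rhi=0  c=4→chi=0,T=2,p=0
L=0*4+2=2  i=0*4+0*2+0=0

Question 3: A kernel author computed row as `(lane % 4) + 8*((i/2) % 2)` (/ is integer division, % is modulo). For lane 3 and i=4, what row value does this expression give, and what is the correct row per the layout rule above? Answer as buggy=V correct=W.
`(lane % 4) + 8*((i/2) % 2)`[3,4]=>3
lane 3=>3/4=0, 3 mod 4=3
i=4  r:0+0=>0  c:2·3+0+8=>14
row: 3 vs 0

buggy=3 correct=0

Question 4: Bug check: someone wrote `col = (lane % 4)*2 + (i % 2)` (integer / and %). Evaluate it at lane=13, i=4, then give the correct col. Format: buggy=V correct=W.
`(lane % 4)*2 + (i % 2)`[13,4]=>2
lane 13=>13/4=3, 13 mod 4=1
i=4  r:3+0=>3  c:2·1+0+8=>10
col: 2 vs 10

buggy=2 correct=10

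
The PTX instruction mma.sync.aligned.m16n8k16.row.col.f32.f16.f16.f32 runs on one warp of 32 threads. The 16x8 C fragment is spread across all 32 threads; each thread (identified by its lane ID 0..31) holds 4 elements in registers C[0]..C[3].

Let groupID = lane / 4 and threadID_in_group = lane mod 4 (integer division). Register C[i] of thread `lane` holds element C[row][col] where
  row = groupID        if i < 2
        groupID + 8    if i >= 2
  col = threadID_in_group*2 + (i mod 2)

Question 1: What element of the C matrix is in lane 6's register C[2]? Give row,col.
lane 6=>6/4=1, 6 mod 4=2
i=2  r:1+8=>9  c:2·2+0=>4

9,4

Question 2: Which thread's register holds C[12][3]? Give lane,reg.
r=12->g=4,rb=1  c=3->t=1,b0=1
L=4*4+1=17  i=1*2+1=3

17,3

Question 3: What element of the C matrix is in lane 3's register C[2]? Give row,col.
8,6

3: gid=0,tid=3
[2] (0+8,3*2+0) = (8,6)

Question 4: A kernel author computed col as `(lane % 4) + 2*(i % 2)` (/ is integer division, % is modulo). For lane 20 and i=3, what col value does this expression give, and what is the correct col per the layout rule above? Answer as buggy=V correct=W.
buggy=2 correct=1

`(lane % 4) + 2*(i % 2)`[20,3]⇒2
lane 20⇒20/4=5, 20 mod 4=0
i=3  r:5+8⇒13  c:2·0+1⇒1
col: 2 vs 1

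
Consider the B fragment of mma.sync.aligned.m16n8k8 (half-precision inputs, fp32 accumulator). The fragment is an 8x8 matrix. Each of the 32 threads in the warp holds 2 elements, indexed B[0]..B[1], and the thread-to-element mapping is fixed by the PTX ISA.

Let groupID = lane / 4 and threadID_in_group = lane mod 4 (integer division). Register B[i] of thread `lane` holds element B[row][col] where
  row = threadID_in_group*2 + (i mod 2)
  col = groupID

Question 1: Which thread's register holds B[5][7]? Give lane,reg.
c=7→G=7  r=5→T=2,p=1
L=7*4+2=30  i=1=1

30,1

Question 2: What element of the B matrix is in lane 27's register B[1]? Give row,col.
7,6

27: G=6,T=3
[1] (3*2+1,6) = (7,6)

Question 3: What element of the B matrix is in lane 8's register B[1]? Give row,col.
L=8->g=8>>2=2, t=8&3=0
[1]->row 0·2+1=1  col g=2

1,2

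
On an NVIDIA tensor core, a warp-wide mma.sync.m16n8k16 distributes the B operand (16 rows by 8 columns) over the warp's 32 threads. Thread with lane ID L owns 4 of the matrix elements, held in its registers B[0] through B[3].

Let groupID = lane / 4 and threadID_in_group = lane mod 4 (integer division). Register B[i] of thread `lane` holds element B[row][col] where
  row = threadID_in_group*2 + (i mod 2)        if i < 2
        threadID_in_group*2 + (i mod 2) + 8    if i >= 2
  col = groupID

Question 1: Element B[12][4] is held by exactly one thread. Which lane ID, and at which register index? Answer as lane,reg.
18,2

c=4->g=4  r=12->rb=1,t=2,b0=0
L=4*4+2=18  i=1*2+0=2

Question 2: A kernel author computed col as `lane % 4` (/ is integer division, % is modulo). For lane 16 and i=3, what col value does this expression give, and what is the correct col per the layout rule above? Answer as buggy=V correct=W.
`lane % 4`[16,3]⇒0
lane 16⇒16/4=4, 16 mod 4=0
i=3  r:2·0+1+8⇒9  c:4
col: 0 vs 4

buggy=0 correct=4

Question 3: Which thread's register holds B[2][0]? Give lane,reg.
1,0

c: 0->gid=0  r: 2->r8=0,tid=1,i&1=0
L=0*4+1=1  i=0*2+0=0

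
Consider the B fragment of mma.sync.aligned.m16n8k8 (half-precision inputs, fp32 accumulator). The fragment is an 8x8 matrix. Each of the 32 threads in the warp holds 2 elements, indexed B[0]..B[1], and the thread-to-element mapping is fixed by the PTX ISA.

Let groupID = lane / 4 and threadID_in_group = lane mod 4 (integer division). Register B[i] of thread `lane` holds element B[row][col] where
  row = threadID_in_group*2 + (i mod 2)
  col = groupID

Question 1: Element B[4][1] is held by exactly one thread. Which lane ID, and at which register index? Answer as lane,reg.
c:1=>grp=1  r:4=>tig=2,lo=0
L=1*4+2=6  i=0=0

6,0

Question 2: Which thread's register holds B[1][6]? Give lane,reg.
c=6->g=6  r=1->t=0,b0=1
L=6*4+0=24  i=1=1

24,1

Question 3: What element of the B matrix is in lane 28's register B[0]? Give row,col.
L=28→G=28>>2=7, T=28&3=0
[0]→row 0·2+0=0  col G=7

0,7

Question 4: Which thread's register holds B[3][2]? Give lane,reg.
c=2→G=2  r=3→T=1,p=1
L=2*4+1=9  i=1=1

9,1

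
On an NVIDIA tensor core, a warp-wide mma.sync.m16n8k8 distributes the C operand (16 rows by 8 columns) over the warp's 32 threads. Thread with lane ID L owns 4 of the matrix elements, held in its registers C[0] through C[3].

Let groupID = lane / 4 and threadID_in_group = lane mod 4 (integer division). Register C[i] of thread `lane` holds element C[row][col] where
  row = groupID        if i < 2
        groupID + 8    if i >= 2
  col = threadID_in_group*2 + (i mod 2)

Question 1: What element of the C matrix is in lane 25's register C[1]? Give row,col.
6,3

lane 25->25/4=6, 25 mod 4=1
i=1  r:6+0->6  c:2·1+1->3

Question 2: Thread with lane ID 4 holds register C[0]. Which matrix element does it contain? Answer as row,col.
1,0

L=4=>grp=4>>2=1, tig=4&3=0
[0]=>row 1+0=1  col 0·2+0=0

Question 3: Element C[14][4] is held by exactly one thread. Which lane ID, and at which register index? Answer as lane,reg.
26,2

r=14->g=6,rb=1  c=4->t=2,b0=0
L=6*4+2=26  i=1*2+0=2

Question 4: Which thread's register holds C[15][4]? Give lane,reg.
30,2

r=15→G=7,rhi=1  c=4→T=2,p=0
L=7*4+2=30  i=1*2+0=2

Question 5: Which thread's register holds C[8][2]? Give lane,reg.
r=8⇒gr=0,Rb=1  c=2⇒th=1,odd=0
L=0*4+1=1  i=1*2+0=2

1,2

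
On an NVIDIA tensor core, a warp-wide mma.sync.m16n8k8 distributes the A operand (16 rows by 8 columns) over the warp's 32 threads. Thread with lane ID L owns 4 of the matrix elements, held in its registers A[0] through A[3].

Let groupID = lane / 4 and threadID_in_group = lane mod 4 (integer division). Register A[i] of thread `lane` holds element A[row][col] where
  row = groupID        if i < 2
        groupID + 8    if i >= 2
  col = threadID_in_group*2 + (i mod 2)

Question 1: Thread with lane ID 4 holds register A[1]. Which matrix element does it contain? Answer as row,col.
1,1

L=4->g=4>>2=1, t=4&3=0
[1]->row 1+0=1  col 0·2+1=1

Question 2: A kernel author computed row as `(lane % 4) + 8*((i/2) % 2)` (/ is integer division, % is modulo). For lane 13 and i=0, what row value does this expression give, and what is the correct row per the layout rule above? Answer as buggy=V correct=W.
`(lane % 4) + 8*((i/2) % 2)`[13,0]⇒1
L=13⇒gr=13>>2=3, th=13&3=1
[0]⇒row 3+0=3  col 1·2+0=2
row: 1 vs 3

buggy=1 correct=3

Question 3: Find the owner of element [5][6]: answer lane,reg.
23,0

r: 5->gid=5,r8=0  c: 6->tid=3,i&1=0
L=5*4+3=23  i=0*2+0=0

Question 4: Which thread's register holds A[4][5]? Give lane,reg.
r: 4->gid=4,r8=0  c: 5->tid=2,i&1=1
L=4*4+2=18  i=0*2+1=1

18,1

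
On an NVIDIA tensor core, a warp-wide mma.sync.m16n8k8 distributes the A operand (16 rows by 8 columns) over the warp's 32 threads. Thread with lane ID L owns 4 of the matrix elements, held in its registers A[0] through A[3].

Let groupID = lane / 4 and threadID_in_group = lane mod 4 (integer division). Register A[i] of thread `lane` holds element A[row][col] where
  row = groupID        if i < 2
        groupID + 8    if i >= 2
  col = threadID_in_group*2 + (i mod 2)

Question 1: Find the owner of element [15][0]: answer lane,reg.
r=15→G=7,rhi=1  c=0→T=0,p=0
L=7*4+0=28  i=1*2+0=2

28,2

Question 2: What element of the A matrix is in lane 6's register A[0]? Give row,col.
lane 6: gr=1 (6/4), th=2 (6%4)
i=0: r=1+0=1, c=2*2+0=4

1,4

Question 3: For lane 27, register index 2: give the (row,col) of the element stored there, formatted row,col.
lane 27->27/4=6, 27 mod 4=3
i=2  r:6+8->14  c:2·3+0->6

14,6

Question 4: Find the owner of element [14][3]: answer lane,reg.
25,3

r=14->g=6,rb=1  c=3->t=1,b0=1
L=6*4+1=25  i=1*2+1=3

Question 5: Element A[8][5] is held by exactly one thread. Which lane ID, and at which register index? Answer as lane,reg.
2,3

r=8⇒gr=0,Rb=1  c=5⇒th=2,odd=1
L=0*4+2=2  i=1*2+1=3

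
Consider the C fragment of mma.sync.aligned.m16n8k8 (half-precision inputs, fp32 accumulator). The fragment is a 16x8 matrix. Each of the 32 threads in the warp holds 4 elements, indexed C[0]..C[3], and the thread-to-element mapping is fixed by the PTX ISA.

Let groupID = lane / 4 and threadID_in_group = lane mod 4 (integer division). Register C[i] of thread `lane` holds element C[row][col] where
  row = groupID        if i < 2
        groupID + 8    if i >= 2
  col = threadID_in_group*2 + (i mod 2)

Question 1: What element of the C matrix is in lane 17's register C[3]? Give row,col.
L=17⇒gr=17>>2=4, th=17&3=1
[3]⇒row 4+8=12  col 1·2+1=3

12,3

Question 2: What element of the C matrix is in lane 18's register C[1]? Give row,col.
lane 18: G=4 (18/4), T=2 (18%4)
i=1: r=4+0=4, c=2*2+1=5

4,5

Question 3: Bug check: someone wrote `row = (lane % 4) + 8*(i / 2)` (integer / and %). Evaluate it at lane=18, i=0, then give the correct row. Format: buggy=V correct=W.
`(lane % 4) + 8*(i / 2)`[18,0]->2
L=18->gid=18>>2=4, tid=18&3=2
[0]->row 4+0=4  col 2·2+0=4
row: 2 vs 4

buggy=2 correct=4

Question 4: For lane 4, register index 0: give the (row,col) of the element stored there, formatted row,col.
lane 4=>4/4=1, 4 mod 4=0
i=0  r:1+0=>1  c:2·0+0=>0

1,0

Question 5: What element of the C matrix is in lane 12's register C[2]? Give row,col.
lane 12: gid=3 (12/4), tid=0 (12%4)
i=2: r=3+8=11, c=0*2+0=0

11,0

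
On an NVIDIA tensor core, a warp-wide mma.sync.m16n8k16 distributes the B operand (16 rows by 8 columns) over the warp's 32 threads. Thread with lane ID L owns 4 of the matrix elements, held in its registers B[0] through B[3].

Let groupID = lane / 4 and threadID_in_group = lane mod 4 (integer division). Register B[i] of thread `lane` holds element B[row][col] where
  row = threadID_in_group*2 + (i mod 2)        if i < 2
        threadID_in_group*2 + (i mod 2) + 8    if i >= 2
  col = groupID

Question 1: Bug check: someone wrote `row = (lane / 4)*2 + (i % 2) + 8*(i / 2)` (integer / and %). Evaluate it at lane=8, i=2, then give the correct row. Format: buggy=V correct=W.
`(lane / 4)*2 + (i % 2) + 8*(i / 2)`[8,2]→12
lane 8: G=2 (8/4), T=0 (8%4)
i=2: r=0*2+0+8=8, c=G=2
row: 12 vs 8

buggy=12 correct=8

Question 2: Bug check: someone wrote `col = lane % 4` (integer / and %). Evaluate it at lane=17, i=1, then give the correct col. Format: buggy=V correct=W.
`lane % 4`[17,1]=>1
L=17=>grp=17>>2=4, tig=17&3=1
[1]=>row 1·2+1+0=3  col grp=4
col: 1 vs 4

buggy=1 correct=4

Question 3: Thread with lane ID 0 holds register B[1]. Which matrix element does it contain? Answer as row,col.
0: gid=0,tid=0
[1] (0*2+1+0,0) = (1,0)

1,0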